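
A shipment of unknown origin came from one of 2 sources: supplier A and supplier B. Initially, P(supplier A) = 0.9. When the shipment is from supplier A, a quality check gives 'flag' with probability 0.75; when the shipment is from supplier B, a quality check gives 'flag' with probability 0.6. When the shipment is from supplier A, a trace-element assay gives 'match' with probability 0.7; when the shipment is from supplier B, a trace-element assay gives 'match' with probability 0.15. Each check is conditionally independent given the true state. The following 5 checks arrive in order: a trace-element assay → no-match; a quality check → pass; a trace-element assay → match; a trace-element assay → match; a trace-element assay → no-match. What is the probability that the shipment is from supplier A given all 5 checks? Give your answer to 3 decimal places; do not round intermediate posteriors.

0.938

Apply Bayes' rule sequentially, carrying P(supplier A) forward.
After a trace-element assay='no-match': P(supplier A) = 0.3·0.9000 / (0.3·0.9000 + 0.85·0.1000) ≈ 0.7606
After a quality check='pass': P(supplier A) = 0.25·0.7606 / (0.25·0.7606 + 0.4·0.2394) ≈ 0.6650
After a trace-element assay='match': P(supplier A) = 0.7·0.6650 / (0.7·0.6650 + 0.15·0.3350) ≈ 0.9026
After a trace-element assay='match': P(supplier A) = 0.7·0.9026 / (0.7·0.9026 + 0.15·0.0974) ≈ 0.9774
After a trace-element assay='no-match': P(supplier A) = 0.3·0.9774 / (0.3·0.9774 + 0.85·0.0226) ≈ 0.9385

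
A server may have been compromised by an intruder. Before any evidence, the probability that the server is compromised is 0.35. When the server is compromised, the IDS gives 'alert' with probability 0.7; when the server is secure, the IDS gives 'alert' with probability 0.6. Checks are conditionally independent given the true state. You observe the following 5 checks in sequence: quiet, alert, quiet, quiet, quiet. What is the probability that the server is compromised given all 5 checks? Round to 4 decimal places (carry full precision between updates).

0.1658

After 'quiet': P(compromised) = 0.3·0.3500 / (0.3·0.3500 + 0.4·0.6500) ≈ 0.2877
After 'alert': P(compromised) = 0.7·0.2877 / (0.7·0.2877 + 0.6·0.7123) ≈ 0.3203
After 'quiet': P(compromised) = 0.3·0.3203 / (0.3·0.3203 + 0.4·0.6797) ≈ 0.2611
After 'quiet': P(compromised) = 0.3·0.2611 / (0.3·0.2611 + 0.4·0.7389) ≈ 0.2095
After 'quiet': P(compromised) = 0.3·0.2095 / (0.3·0.2095 + 0.4·0.7905) ≈ 0.1658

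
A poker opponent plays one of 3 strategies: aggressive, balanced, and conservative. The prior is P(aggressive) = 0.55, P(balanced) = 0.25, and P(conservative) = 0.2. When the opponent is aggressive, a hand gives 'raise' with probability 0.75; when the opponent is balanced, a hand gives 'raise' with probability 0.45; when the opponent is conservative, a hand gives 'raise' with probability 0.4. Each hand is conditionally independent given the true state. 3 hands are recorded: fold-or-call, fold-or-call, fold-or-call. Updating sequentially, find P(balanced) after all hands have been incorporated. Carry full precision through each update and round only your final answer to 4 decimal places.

0.4454

After 'fold-or-call': normaliser = 0.25·0.5500 + 0.55·0.2500 + 0.6·0.2000; P(aggressive) ≈ 0.3481, P(balanced) ≈ 0.3481, P(conservative) ≈ 0.3038
After 'fold-or-call': normaliser = 0.25·0.3481 + 0.55·0.3481 + 0.6·0.3038; P(aggressive) ≈ 0.1889, P(balanced) ≈ 0.4155, P(conservative) ≈ 0.3956
After 'fold-or-call': normaliser = 0.25·0.1889 + 0.55·0.4155 + 0.6·0.3956; P(aggressive) ≈ 0.0920, P(balanced) ≈ 0.4454, P(conservative) ≈ 0.4626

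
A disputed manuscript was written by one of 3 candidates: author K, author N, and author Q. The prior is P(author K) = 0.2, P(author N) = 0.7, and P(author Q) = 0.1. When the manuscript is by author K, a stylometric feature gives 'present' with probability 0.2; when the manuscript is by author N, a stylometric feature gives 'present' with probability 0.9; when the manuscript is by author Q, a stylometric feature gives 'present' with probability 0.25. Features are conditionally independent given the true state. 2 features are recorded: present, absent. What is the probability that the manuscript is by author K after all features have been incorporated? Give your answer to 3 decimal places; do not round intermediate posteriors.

0.281

Apply Bayes' rule sequentially, carrying P(author K) forward.
After 'present': normaliser = 0.2·0.2000 + 0.9·0.7000 + 0.25·0.1000; P(author K) ≈ 0.0576, P(author N) ≈ 0.9065, P(author Q) ≈ 0.0360
After 'absent': normaliser = 0.8·0.0576 + 0.1·0.9065 + 0.75·0.0360; P(author K) ≈ 0.2813, P(author N) ≈ 0.5538, P(author Q) ≈ 0.1648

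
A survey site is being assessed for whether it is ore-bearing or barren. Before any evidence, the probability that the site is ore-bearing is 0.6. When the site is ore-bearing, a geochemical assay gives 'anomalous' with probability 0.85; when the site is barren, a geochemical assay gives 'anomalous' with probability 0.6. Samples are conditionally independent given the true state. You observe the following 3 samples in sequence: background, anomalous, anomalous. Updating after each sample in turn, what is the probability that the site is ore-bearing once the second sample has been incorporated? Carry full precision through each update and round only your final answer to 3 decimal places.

0.443

After 'background': P(ore) = 0.15·0.6000 / (0.15·0.6000 + 0.4·0.4000) ≈ 0.3600
After 'anomalous': P(ore) = 0.85·0.3600 / (0.85·0.3600 + 0.6·0.6400) ≈ 0.4435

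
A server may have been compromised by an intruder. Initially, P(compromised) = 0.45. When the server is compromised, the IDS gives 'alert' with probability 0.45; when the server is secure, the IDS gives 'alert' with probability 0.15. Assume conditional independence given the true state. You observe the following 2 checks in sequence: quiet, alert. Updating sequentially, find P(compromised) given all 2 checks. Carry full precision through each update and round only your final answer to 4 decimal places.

0.6136

After 'quiet': P(compromised) = 0.55·0.4500 / (0.55·0.4500 + 0.85·0.5500) ≈ 0.3462
After 'alert': P(compromised) = 0.45·0.3462 / (0.45·0.3462 + 0.15·0.6538) ≈ 0.6136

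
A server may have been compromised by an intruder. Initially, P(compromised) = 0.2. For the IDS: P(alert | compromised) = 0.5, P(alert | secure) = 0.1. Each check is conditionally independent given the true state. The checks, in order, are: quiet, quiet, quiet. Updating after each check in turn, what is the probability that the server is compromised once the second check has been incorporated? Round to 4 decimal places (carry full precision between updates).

0.0716

After 'quiet': P(compromised) = 0.5·0.2000 / (0.5·0.2000 + 0.9·0.8000) ≈ 0.1220
After 'quiet': P(compromised) = 0.5·0.1220 / (0.5·0.1220 + 0.9·0.8780) ≈ 0.0716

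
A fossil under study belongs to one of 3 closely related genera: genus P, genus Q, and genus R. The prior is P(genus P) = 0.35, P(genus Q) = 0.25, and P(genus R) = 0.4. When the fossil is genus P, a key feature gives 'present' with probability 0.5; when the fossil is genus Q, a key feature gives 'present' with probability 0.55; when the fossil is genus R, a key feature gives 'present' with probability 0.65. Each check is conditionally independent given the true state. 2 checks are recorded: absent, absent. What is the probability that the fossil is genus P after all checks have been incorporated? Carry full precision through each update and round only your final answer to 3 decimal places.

After 'absent': normaliser = 0.5·0.3500 + 0.45·0.2500 + 0.35·0.4000; P(genus P) ≈ 0.4094, P(genus Q) ≈ 0.2632, P(genus R) ≈ 0.3275
After 'absent': normaliser = 0.5·0.4094 + 0.45·0.2632 + 0.35·0.3275; P(genus P) ≈ 0.4676, P(genus Q) ≈ 0.2705, P(genus R) ≈ 0.2619

0.468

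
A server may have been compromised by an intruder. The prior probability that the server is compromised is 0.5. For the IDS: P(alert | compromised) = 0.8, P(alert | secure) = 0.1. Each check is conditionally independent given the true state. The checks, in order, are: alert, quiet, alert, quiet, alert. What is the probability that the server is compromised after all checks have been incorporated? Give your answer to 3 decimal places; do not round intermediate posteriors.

0.962

Each posterior becomes the prior for the next update.
After 'alert': P(compromised) = 0.8·0.5000 / (0.8·0.5000 + 0.1·0.5000) ≈ 0.8889
After 'quiet': P(compromised) = 0.2·0.8889 / (0.2·0.8889 + 0.9·0.1111) ≈ 0.6400
After 'alert': P(compromised) = 0.8·0.6400 / (0.8·0.6400 + 0.1·0.3600) ≈ 0.9343
After 'quiet': P(compromised) = 0.2·0.9343 / (0.2·0.9343 + 0.9·0.0657) ≈ 0.7596
After 'alert': P(compromised) = 0.8·0.7596 / (0.8·0.7596 + 0.1·0.2404) ≈ 0.9620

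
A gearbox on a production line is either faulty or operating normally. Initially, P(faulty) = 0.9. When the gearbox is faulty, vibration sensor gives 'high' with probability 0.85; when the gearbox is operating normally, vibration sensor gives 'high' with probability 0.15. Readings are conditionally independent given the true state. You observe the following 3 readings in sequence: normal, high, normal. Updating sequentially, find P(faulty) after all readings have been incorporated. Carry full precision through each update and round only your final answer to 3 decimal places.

0.614

After 'normal': P(faulty) = 0.15·0.9000 / (0.15·0.9000 + 0.85·0.1000) ≈ 0.6136
After 'high': P(faulty) = 0.85·0.6136 / (0.85·0.6136 + 0.15·0.3864) ≈ 0.9000
After 'normal': P(faulty) = 0.15·0.9000 / (0.15·0.9000 + 0.85·0.1000) ≈ 0.6136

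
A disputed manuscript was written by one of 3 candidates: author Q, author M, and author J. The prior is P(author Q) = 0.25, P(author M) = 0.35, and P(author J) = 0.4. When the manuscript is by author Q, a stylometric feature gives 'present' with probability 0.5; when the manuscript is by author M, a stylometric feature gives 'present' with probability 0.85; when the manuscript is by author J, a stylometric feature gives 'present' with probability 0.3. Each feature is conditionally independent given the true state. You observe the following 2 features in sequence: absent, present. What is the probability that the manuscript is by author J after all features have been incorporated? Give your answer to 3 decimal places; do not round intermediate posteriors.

0.440

Each posterior becomes the prior for the next update.
After 'absent': normaliser = 0.5·0.2500 + 0.15·0.3500 + 0.7·0.4000; P(author Q) ≈ 0.2732, P(author M) ≈ 0.1148, P(author J) ≈ 0.6120
After 'present': normaliser = 0.5·0.2732 + 0.85·0.1148 + 0.3·0.6120; P(author Q) ≈ 0.3270, P(author M) ≈ 0.2335, P(author J) ≈ 0.4395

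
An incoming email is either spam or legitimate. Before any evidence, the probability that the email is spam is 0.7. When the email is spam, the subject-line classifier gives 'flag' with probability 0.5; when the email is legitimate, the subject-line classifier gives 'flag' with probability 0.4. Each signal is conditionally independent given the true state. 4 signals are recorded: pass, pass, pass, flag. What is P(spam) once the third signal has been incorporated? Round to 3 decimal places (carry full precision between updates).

0.575

After 'pass': P(spam) = 0.5·0.7000 / (0.5·0.7000 + 0.6·0.3000) ≈ 0.6604
After 'pass': P(spam) = 0.5·0.6604 / (0.5·0.6604 + 0.6·0.3396) ≈ 0.6184
After 'pass': P(spam) = 0.5·0.6184 / (0.5·0.6184 + 0.6·0.3816) ≈ 0.5745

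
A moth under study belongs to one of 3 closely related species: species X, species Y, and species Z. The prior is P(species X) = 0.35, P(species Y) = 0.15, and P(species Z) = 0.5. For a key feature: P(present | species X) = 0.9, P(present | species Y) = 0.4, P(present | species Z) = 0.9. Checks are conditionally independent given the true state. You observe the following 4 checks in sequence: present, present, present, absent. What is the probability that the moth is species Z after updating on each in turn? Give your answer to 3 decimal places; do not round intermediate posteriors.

After 'present': normaliser = 0.9·0.3500 + 0.4·0.1500 + 0.9·0.5000; P(species X) ≈ 0.3818, P(species Y) ≈ 0.0727, P(species Z) ≈ 0.5455
After 'present': normaliser = 0.9·0.3818 + 0.4·0.0727 + 0.9·0.5455; P(species X) ≈ 0.3979, P(species Y) ≈ 0.0337, P(species Z) ≈ 0.5684
After 'present': normaliser = 0.9·0.3979 + 0.4·0.0337 + 0.9·0.5684; P(species X) ≈ 0.4055, P(species Y) ≈ 0.0153, P(species Z) ≈ 0.5793
After 'absent': normaliser = 0.1·0.4055 + 0.6·0.0153 + 0.1·0.5793; P(species X) ≈ 0.3767, P(species Y) ≈ 0.0850, P(species Z) ≈ 0.5382

0.538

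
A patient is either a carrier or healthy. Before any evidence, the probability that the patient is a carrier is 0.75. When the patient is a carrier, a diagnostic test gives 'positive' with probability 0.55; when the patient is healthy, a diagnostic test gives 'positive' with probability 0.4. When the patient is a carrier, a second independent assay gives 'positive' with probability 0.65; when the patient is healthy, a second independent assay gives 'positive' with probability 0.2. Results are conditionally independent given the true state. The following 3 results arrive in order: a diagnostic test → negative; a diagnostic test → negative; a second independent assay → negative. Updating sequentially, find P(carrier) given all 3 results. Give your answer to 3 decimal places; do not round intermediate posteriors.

0.425

After a diagnostic test='negative': P(carrier) = 0.45·0.7500 / (0.45·0.7500 + 0.6·0.2500) ≈ 0.6923
After a diagnostic test='negative': P(carrier) = 0.45·0.6923 / (0.45·0.6923 + 0.6·0.3077) ≈ 0.6279
After a second independent assay='negative': P(carrier) = 0.35·0.6279 / (0.35·0.6279 + 0.8·0.3721) ≈ 0.4247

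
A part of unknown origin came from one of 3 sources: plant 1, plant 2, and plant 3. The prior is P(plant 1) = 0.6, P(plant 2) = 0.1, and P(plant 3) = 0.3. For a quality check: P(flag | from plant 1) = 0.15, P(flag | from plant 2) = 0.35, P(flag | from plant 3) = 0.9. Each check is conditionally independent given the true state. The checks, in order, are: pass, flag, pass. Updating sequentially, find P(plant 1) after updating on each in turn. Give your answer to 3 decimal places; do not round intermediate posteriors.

Each posterior becomes the prior for the next update.
After 'pass': normaliser = 0.85·0.6000 + 0.65·0.1000 + 0.1·0.3000; P(plant 1) ≈ 0.8430, P(plant 2) ≈ 0.1074, P(plant 3) ≈ 0.0496
After 'flag': normaliser = 0.15·0.8430 + 0.35·0.1074 + 0.9·0.0496; P(plant 1) ≈ 0.6059, P(plant 2) ≈ 0.1802, P(plant 3) ≈ 0.2139
After 'pass': normaliser = 0.85·0.6059 + 0.65·0.1802 + 0.1·0.2139; P(plant 1) ≈ 0.7881, P(plant 2) ≈ 0.1792, P(plant 3) ≈ 0.0327

0.788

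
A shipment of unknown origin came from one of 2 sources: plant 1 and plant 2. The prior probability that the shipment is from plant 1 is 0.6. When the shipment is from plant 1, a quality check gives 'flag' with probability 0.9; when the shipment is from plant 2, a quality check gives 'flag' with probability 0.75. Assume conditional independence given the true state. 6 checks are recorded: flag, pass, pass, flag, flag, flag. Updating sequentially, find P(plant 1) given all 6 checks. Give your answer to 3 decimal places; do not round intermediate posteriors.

After 'flag': P(plant 1) = 0.9·0.6000 / (0.9·0.6000 + 0.75·0.4000) ≈ 0.6429
After 'pass': P(plant 1) = 0.1·0.6429 / (0.1·0.6429 + 0.25·0.3571) ≈ 0.4186
After 'pass': P(plant 1) = 0.1·0.4186 / (0.1·0.4186 + 0.25·0.5814) ≈ 0.2236
After 'flag': P(plant 1) = 0.9·0.2236 / (0.9·0.2236 + 0.75·0.7764) ≈ 0.2568
After 'flag': P(plant 1) = 0.9·0.2568 / (0.9·0.2568 + 0.75·0.7432) ≈ 0.2931
After 'flag': P(plant 1) = 0.9·0.2931 / (0.9·0.2931 + 0.75·0.7069) ≈ 0.3323

0.332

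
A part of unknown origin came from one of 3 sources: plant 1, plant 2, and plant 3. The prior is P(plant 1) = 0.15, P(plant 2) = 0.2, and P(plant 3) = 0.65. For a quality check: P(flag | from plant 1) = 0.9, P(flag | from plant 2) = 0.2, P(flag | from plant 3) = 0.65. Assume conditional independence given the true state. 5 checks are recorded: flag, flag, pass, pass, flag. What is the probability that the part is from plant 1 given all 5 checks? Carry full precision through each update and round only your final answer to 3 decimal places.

After 'flag': normaliser = 0.9·0.1500 + 0.2·0.2000 + 0.65·0.6500; P(plant 1) ≈ 0.2259, P(plant 2) ≈ 0.0669, P(plant 3) ≈ 0.7071
After 'flag': normaliser = 0.9·0.2259 + 0.2·0.0669 + 0.65·0.7071; P(plant 1) ≈ 0.3006, P(plant 2) ≈ 0.0198, P(plant 3) ≈ 0.6796
After 'pass': normaliser = 0.1·0.3006 + 0.8·0.0198 + 0.35·0.6796; P(plant 1) ≈ 0.1060, P(plant 2) ≈ 0.0558, P(plant 3) ≈ 0.8382
After 'pass': normaliser = 0.1·0.1060 + 0.8·0.0558 + 0.35·0.8382; P(plant 1) ≈ 0.0304, P(plant 2) ≈ 0.1281, P(plant 3) ≈ 0.8415
After 'flag': normaliser = 0.9·0.0304 + 0.2·0.1281 + 0.65·0.8415; P(plant 1) ≈ 0.0456, P(plant 2) ≈ 0.0427, P(plant 3) ≈ 0.9117

0.046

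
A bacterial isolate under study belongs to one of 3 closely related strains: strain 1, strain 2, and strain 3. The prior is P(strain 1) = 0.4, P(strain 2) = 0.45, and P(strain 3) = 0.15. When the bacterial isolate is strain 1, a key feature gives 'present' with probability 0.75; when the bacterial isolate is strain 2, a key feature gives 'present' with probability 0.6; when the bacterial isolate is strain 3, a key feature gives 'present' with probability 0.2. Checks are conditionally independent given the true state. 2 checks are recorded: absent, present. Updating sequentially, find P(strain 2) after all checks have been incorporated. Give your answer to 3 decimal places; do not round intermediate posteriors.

0.522

Each posterior becomes the prior for the next update.
After 'absent': normaliser = 0.25·0.4000 + 0.4·0.4500 + 0.8·0.1500; P(strain 1) ≈ 0.2500, P(strain 2) ≈ 0.4500, P(strain 3) ≈ 0.3000
After 'present': normaliser = 0.75·0.2500 + 0.6·0.4500 + 0.2·0.3000; P(strain 1) ≈ 0.3623, P(strain 2) ≈ 0.5217, P(strain 3) ≈ 0.1159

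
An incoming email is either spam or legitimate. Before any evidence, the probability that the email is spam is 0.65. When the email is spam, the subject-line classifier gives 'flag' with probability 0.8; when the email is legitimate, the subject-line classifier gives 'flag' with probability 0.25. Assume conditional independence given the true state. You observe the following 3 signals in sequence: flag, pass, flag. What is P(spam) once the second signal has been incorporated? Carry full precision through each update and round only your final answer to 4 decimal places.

Each posterior becomes the prior for the next update.
After 'flag': P(spam) = 0.8·0.6500 / (0.8·0.6500 + 0.25·0.3500) ≈ 0.8560
After 'pass': P(spam) = 0.2·0.8560 / (0.2·0.8560 + 0.75·0.1440) ≈ 0.6131

0.6131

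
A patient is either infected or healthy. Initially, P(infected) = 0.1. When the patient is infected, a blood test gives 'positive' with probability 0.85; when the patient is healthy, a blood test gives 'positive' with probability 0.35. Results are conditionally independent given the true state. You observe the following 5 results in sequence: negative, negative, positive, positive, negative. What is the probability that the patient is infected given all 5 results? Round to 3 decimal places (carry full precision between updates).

0.008

After 'negative': P(infected) = 0.15·0.1000 / (0.15·0.1000 + 0.65·0.9000) ≈ 0.0250
After 'negative': P(infected) = 0.15·0.0250 / (0.15·0.0250 + 0.65·0.9750) ≈ 0.0059
After 'positive': P(infected) = 0.85·0.0059 / (0.85·0.0059 + 0.35·0.9941) ≈ 0.0142
After 'positive': P(infected) = 0.85·0.0142 / (0.85·0.0142 + 0.35·0.9858) ≈ 0.0337
After 'negative': P(infected) = 0.15·0.0337 / (0.15·0.0337 + 0.65·0.9663) ≈ 0.0080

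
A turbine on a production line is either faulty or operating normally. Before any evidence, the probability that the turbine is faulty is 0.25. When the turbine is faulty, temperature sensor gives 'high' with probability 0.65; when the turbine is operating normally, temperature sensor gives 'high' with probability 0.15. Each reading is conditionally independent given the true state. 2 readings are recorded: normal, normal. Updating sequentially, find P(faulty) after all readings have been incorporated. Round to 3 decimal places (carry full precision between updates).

0.053

After 'normal': P(faulty) = 0.35·0.2500 / (0.35·0.2500 + 0.85·0.7500) ≈ 0.1207
After 'normal': P(faulty) = 0.35·0.1207 / (0.35·0.1207 + 0.85·0.8793) ≈ 0.0535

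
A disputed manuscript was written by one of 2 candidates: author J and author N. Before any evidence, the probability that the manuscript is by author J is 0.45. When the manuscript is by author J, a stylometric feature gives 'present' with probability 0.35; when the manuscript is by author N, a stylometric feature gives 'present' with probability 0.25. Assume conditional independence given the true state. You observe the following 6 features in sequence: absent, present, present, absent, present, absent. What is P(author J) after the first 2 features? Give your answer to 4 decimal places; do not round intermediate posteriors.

0.4982

After 'absent': P(author J) = 0.65·0.4500 / (0.65·0.4500 + 0.75·0.5500) ≈ 0.4149
After 'present': P(author J) = 0.35·0.4149 / (0.35·0.4149 + 0.25·0.5851) ≈ 0.4982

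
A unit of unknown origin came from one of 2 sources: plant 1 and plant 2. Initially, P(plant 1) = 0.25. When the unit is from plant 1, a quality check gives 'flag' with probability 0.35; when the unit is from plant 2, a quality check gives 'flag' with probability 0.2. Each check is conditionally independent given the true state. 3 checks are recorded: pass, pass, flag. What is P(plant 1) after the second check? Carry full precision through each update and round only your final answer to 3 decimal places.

0.180

After 'pass': P(plant 1) = 0.65·0.2500 / (0.65·0.2500 + 0.8·0.7500) ≈ 0.2131
After 'pass': P(plant 1) = 0.65·0.2131 / (0.65·0.2131 + 0.8·0.7869) ≈ 0.1804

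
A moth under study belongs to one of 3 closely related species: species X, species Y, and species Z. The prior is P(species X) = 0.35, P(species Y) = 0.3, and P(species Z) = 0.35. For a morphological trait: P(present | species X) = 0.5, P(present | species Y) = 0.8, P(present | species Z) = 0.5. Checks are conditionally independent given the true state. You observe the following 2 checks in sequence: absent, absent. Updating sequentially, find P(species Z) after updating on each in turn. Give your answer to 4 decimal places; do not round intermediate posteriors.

0.4679

After 'absent': normaliser = 0.5·0.3500 + 0.2·0.3000 + 0.5·0.3500; P(species X) ≈ 0.4268, P(species Y) ≈ 0.1463, P(species Z) ≈ 0.4268
After 'absent': normaliser = 0.5·0.4268 + 0.2·0.1463 + 0.5·0.4268; P(species X) ≈ 0.4679, P(species Y) ≈ 0.0642, P(species Z) ≈ 0.4679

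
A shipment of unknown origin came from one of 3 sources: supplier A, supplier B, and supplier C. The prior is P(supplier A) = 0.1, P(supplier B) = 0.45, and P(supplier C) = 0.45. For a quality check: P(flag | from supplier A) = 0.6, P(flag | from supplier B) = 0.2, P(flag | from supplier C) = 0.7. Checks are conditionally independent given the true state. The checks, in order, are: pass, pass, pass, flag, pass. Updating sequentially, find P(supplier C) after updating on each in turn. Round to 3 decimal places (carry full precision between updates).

After 'pass': normaliser = 0.4·0.1000 + 0.8·0.4500 + 0.3·0.4500; P(supplier A) ≈ 0.0748, P(supplier B) ≈ 0.6729, P(supplier C) ≈ 0.2523
After 'pass': normaliser = 0.4·0.0748 + 0.8·0.6729 + 0.3·0.2523; P(supplier A) ≈ 0.0464, P(supplier B) ≈ 0.8360, P(supplier C) ≈ 0.1176
After 'pass': normaliser = 0.4·0.0464 + 0.8·0.8360 + 0.3·0.1176; P(supplier A) ≈ 0.0257, P(supplier B) ≈ 0.9255, P(supplier C) ≈ 0.0488
After 'flag': normaliser = 0.6·0.0257 + 0.2·0.9255 + 0.7·0.0488; P(supplier A) ≈ 0.0657, P(supplier B) ≈ 0.7887, P(supplier C) ≈ 0.1456
After 'pass': normaliser = 0.4·0.0657 + 0.8·0.7887 + 0.3·0.1456; P(supplier A) ≈ 0.0375, P(supplier B) ≈ 0.9002, P(supplier C) ≈ 0.0623

0.062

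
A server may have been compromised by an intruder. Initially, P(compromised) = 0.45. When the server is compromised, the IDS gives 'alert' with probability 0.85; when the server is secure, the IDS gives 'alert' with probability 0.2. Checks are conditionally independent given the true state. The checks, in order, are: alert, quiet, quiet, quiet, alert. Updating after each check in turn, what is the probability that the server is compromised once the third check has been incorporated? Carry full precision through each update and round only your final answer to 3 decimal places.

After 'alert': P(compromised) = 0.85·0.4500 / (0.85·0.4500 + 0.2·0.5500) ≈ 0.7766
After 'quiet': P(compromised) = 0.15·0.7766 / (0.15·0.7766 + 0.8·0.2234) ≈ 0.3947
After 'quiet': P(compromised) = 0.15·0.3947 / (0.15·0.3947 + 0.8·0.6053) ≈ 0.1089

0.109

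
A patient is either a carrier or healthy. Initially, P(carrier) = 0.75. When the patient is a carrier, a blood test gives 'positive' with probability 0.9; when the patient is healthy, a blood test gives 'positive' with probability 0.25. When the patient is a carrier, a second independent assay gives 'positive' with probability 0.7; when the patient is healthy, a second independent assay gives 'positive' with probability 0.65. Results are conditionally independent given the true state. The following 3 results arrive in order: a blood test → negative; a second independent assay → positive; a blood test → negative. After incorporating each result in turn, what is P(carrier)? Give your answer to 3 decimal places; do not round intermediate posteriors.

After a blood test='negative': P(carrier) = 0.1·0.7500 / (0.1·0.7500 + 0.75·0.2500) ≈ 0.2857
After a second independent assay='positive': P(carrier) = 0.7·0.2857 / (0.7·0.2857 + 0.65·0.7143) ≈ 0.3011
After a blood test='negative': P(carrier) = 0.1·0.3011 / (0.1·0.3011 + 0.75·0.6989) ≈ 0.0543

0.054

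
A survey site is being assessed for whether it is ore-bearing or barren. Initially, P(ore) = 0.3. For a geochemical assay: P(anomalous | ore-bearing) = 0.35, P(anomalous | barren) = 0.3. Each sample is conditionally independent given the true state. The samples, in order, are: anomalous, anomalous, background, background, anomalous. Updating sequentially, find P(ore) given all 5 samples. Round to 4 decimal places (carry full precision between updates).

0.3698

After 'anomalous': P(ore) = 0.35·0.3000 / (0.35·0.3000 + 0.3·0.7000) ≈ 0.3333
After 'anomalous': P(ore) = 0.35·0.3333 / (0.35·0.3333 + 0.3·0.6667) ≈ 0.3684
After 'background': P(ore) = 0.65·0.3684 / (0.65·0.3684 + 0.7·0.6316) ≈ 0.3514
After 'background': P(ore) = 0.65·0.3514 / (0.65·0.3514 + 0.7·0.6486) ≈ 0.3347
After 'anomalous': P(ore) = 0.35·0.3347 / (0.35·0.3347 + 0.3·0.6653) ≈ 0.3698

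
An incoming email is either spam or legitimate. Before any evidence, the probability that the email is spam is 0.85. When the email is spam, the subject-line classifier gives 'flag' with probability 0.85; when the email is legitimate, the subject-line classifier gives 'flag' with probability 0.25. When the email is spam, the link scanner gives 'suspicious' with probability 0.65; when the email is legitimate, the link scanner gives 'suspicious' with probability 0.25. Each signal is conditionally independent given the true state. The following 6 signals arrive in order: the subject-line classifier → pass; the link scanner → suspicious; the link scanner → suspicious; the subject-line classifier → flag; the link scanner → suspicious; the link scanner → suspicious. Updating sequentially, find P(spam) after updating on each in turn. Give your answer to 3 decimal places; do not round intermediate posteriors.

0.994

After the subject-line classifier='pass': P(spam) = 0.15·0.8500 / (0.15·0.8500 + 0.75·0.1500) ≈ 0.5312
After the link scanner='suspicious': P(spam) = 0.65·0.5312 / (0.65·0.5312 + 0.25·0.4688) ≈ 0.7466
After the link scanner='suspicious': P(spam) = 0.65·0.7466 / (0.65·0.7466 + 0.25·0.2534) ≈ 0.8845
After the subject-line classifier='flag': P(spam) = 0.85·0.8845 / (0.85·0.8845 + 0.25·0.1155) ≈ 0.9630
After the link scanner='suspicious': P(spam) = 0.65·0.9630 / (0.65·0.9630 + 0.25·0.0370) ≈ 0.9854
After the link scanner='suspicious': P(spam) = 0.65·0.9854 / (0.65·0.9854 + 0.25·0.0146) ≈ 0.9944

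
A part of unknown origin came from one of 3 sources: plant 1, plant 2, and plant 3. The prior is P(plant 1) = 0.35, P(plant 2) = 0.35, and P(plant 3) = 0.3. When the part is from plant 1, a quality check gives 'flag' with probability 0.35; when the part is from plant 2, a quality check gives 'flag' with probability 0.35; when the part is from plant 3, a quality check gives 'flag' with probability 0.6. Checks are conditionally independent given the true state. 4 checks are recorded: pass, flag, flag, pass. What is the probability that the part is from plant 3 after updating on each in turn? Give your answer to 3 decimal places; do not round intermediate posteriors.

0.323

After 'pass': normaliser = 0.65·0.3500 + 0.65·0.3500 + 0.4·0.3000; P(plant 1) ≈ 0.3957, P(plant 2) ≈ 0.3957, P(plant 3) ≈ 0.2087
After 'flag': normaliser = 0.35·0.3957 + 0.35·0.3957 + 0.6·0.2087; P(plant 1) ≈ 0.3443, P(plant 2) ≈ 0.3443, P(plant 3) ≈ 0.3114
After 'flag': normaliser = 0.35·0.3443 + 0.35·0.3443 + 0.6·0.3114; P(plant 1) ≈ 0.2817, P(plant 2) ≈ 0.2817, P(plant 3) ≈ 0.4366
After 'pass': normaliser = 0.65·0.2817 + 0.65·0.2817 + 0.4·0.4366; P(plant 1) ≈ 0.3385, P(plant 2) ≈ 0.3385, P(plant 3) ≈ 0.3229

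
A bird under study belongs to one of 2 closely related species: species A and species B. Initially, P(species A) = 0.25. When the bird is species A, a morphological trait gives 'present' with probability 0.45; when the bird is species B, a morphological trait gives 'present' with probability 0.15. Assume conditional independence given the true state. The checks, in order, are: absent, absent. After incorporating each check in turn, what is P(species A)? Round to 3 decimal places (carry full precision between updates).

0.122

Each posterior becomes the prior for the next update.
After 'absent': P(species A) = 0.55·0.2500 / (0.55·0.2500 + 0.85·0.7500) ≈ 0.1774
After 'absent': P(species A) = 0.55·0.1774 / (0.55·0.1774 + 0.85·0.8226) ≈ 0.1225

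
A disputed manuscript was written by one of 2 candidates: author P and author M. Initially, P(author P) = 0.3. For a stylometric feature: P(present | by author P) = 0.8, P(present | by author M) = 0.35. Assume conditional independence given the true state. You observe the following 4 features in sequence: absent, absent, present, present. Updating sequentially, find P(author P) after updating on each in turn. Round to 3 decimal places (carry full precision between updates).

0.175

Each posterior becomes the prior for the next update.
After 'absent': P(author P) = 0.2·0.3000 / (0.2·0.3000 + 0.65·0.7000) ≈ 0.1165
After 'absent': P(author P) = 0.2·0.1165 / (0.2·0.1165 + 0.65·0.8835) ≈ 0.0390
After 'present': P(author P) = 0.8·0.0390 / (0.8·0.0390 + 0.35·0.9610) ≈ 0.0849
After 'present': P(author P) = 0.8·0.0849 / (0.8·0.0849 + 0.35·0.9151) ≈ 0.1749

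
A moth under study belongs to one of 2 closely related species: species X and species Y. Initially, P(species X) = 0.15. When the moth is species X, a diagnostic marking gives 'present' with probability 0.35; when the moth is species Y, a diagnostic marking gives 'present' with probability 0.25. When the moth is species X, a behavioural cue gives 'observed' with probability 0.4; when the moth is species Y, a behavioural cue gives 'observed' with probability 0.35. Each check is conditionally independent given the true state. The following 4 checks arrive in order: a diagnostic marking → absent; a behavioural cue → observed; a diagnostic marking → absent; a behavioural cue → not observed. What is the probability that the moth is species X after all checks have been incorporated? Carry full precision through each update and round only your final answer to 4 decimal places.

0.1227

After a diagnostic marking='absent': P(species X) = 0.65·0.1500 / (0.65·0.1500 + 0.75·0.8500) ≈ 0.1327
After a behavioural cue='observed': P(species X) = 0.4·0.1327 / (0.4·0.1327 + 0.35·0.8673) ≈ 0.1488
After a diagnostic marking='absent': P(species X) = 0.65·0.1488 / (0.65·0.1488 + 0.75·0.8512) ≈ 0.1316
After a behavioural cue='not observed': P(species X) = 0.6·0.1316 / (0.6·0.1316 + 0.65·0.8684) ≈ 0.1227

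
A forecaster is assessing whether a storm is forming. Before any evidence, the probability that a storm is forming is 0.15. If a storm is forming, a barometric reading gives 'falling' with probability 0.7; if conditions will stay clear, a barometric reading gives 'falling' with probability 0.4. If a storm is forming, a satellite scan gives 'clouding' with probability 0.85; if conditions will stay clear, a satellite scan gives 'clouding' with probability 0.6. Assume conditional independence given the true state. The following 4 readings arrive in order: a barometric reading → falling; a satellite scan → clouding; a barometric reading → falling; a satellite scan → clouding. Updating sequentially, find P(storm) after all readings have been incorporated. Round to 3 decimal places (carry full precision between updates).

Each posterior becomes the prior for the next update.
After a barometric reading='falling': P(storm) = 0.7·0.1500 / (0.7·0.1500 + 0.4·0.8500) ≈ 0.2360
After a satellite scan='clouding': P(storm) = 0.85·0.2360 / (0.85·0.2360 + 0.6·0.7640) ≈ 0.3043
After a barometric reading='falling': P(storm) = 0.7·0.3043 / (0.7·0.3043 + 0.4·0.6957) ≈ 0.4336
After a satellite scan='clouding': P(storm) = 0.85·0.4336 / (0.85·0.4336 + 0.6·0.5664) ≈ 0.5203

0.520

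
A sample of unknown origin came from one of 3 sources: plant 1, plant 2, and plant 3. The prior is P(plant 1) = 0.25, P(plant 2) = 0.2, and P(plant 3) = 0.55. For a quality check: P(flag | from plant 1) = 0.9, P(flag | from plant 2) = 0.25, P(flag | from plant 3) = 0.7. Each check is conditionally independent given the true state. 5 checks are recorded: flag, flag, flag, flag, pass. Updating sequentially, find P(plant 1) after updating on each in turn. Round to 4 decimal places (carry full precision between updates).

Each posterior becomes the prior for the next update.
After 'flag': normaliser = 0.9·0.2500 + 0.25·0.2000 + 0.7·0.5500; P(plant 1) ≈ 0.3409, P(plant 2) ≈ 0.0758, P(plant 3) ≈ 0.5833
After 'flag': normaliser = 0.9·0.3409 + 0.25·0.0758 + 0.7·0.5833; P(plant 1) ≈ 0.4180, P(plant 2) ≈ 0.0258, P(plant 3) ≈ 0.5562
After 'flag': normaliser = 0.9·0.4180 + 0.25·0.0258 + 0.7·0.5562; P(plant 1) ≈ 0.4873, P(plant 2) ≈ 0.0084, P(plant 3) ≈ 0.5044
After 'flag': normaliser = 0.9·0.4873 + 0.25·0.0084 + 0.7·0.5044; P(plant 1) ≈ 0.5525, P(plant 2) ≈ 0.0026, P(plant 3) ≈ 0.4448
After 'pass': normaliser = 0.1·0.5525 + 0.75·0.0026 + 0.3·0.4448; P(plant 1) ≈ 0.2898, P(plant 2) ≈ 0.0104, P(plant 3) ≈ 0.6999

0.2898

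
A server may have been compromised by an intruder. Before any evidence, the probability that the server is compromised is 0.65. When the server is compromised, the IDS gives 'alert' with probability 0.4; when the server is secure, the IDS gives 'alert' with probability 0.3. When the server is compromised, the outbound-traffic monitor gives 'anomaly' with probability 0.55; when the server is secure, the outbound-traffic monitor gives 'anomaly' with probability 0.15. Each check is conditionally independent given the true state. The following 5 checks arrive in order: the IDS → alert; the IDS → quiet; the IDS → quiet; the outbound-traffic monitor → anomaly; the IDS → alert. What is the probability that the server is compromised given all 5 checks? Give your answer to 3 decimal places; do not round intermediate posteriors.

0.899

Apply Bayes' rule sequentially, carrying P(compromised) forward.
After the IDS='alert': P(compromised) = 0.4·0.6500 / (0.4·0.6500 + 0.3·0.3500) ≈ 0.7123
After the IDS='quiet': P(compromised) = 0.6·0.7123 / (0.6·0.7123 + 0.7·0.2877) ≈ 0.6797
After the IDS='quiet': P(compromised) = 0.6·0.6797 / (0.6·0.6797 + 0.7·0.3203) ≈ 0.6453
After the outbound-traffic monitor='anomaly': P(compromised) = 0.55·0.6453 / (0.55·0.6453 + 0.15·0.3547) ≈ 0.8696
After the IDS='alert': P(compromised) = 0.4·0.8696 / (0.4·0.8696 + 0.3·0.1304) ≈ 0.8989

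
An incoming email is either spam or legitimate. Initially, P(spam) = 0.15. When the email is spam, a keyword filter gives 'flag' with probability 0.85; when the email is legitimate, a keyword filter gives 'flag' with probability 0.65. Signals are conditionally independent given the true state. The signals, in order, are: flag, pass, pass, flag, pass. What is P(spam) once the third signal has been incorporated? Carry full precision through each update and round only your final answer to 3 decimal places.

0.041

Apply Bayes' rule sequentially, carrying P(spam) forward.
After 'flag': P(spam) = 0.85·0.1500 / (0.85·0.1500 + 0.65·0.8500) ≈ 0.1875
After 'pass': P(spam) = 0.15·0.1875 / (0.15·0.1875 + 0.35·0.8125) ≈ 0.0900
After 'pass': P(spam) = 0.15·0.0900 / (0.15·0.0900 + 0.35·0.9100) ≈ 0.0407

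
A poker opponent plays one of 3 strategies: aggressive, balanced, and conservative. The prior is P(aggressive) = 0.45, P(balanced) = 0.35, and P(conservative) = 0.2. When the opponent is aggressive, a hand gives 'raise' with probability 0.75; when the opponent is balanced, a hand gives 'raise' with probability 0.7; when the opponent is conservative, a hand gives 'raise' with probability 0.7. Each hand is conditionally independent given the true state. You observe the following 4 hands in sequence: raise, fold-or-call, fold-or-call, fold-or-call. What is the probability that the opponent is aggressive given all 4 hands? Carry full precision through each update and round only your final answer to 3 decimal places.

After 'raise': normaliser = 0.75·0.4500 + 0.7·0.3500 + 0.7·0.2000; P(aggressive) ≈ 0.4671, P(balanced) ≈ 0.3391, P(conservative) ≈ 0.1938
After 'fold-or-call': normaliser = 0.25·0.4671 + 0.3·0.3391 + 0.3·0.1938; P(aggressive) ≈ 0.4221, P(balanced) ≈ 0.3677, P(conservative) ≈ 0.2101
After 'fold-or-call': normaliser = 0.25·0.4221 + 0.3·0.3677 + 0.3·0.2101; P(aggressive) ≈ 0.3784, P(balanced) ≈ 0.3956, P(conservative) ≈ 0.2260
After 'fold-or-call': normaliser = 0.25·0.3784 + 0.3·0.3956 + 0.3·0.2260; P(aggressive) ≈ 0.3366, P(balanced) ≈ 0.4222, P(conservative) ≈ 0.2412

0.337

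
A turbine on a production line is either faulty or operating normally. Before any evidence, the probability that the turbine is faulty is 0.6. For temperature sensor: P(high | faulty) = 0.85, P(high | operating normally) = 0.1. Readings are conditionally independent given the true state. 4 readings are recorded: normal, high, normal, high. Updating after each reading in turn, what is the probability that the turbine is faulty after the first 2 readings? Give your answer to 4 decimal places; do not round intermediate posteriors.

After 'normal': P(faulty) = 0.15·0.6000 / (0.15·0.6000 + 0.9·0.4000) ≈ 0.2000
After 'high': P(faulty) = 0.85·0.2000 / (0.85·0.2000 + 0.1·0.8000) ≈ 0.6800

0.6800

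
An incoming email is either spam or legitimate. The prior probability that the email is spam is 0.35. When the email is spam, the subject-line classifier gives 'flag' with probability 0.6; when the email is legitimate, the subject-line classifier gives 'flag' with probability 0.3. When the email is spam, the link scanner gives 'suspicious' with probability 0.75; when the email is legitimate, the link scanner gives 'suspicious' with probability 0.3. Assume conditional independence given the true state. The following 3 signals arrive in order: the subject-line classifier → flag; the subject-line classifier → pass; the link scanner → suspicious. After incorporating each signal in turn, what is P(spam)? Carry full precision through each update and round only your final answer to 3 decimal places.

0.606

After the subject-line classifier='flag': P(spam) = 0.6·0.3500 / (0.6·0.3500 + 0.3·0.6500) ≈ 0.5185
After the subject-line classifier='pass': P(spam) = 0.4·0.5185 / (0.4·0.5185 + 0.7·0.4815) ≈ 0.3810
After the link scanner='suspicious': P(spam) = 0.75·0.3810 / (0.75·0.3810 + 0.3·0.6190) ≈ 0.6061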